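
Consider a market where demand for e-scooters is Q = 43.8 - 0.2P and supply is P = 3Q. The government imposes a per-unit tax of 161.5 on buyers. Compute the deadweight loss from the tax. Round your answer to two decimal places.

1630.14

Rewriting demand in inverse form: P = 219 - 5Q.
Without the tax, 219 - 5Q = 3Q so Q* = 27.375 and P* = 82.125.
With the tax, buyers' net willingness to pay falls by 161.5: (219 - 161.5) - 5Q = 3Q, so Q_t = 7.1875. Buyers pay P_b = 183.0625; sellers receive P_s = P_b - 161.5 = 21.5625.
The welfare triangle lost has base Q* - Q_t = 20.1875 and height t = 161.5, so DWL = (1/2)(20.1875)(161.5) = 1630.1406.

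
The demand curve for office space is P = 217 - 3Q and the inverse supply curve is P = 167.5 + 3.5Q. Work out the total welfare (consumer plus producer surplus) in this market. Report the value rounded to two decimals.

Set 217 - 3Q = 167.5 + 3.5Q, which gives 49.5 = 6.5Q, so Q* = 7.6154 and P* = 217 - 3(7.6154) = 194.1538.
CS = (1/2)(7.6154)(22.8462) = 86.9911 and PS = (1/2)(7.6154)(26.6538) = 101.4896, so total surplus = 188.4808.

188.48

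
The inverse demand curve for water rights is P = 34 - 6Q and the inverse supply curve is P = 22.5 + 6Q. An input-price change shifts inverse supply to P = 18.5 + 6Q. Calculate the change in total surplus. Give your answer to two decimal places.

4.50

Initial equilibrium: Q_0 = 0.9583, P_0 = 28.25; CS_0 = (1/2)(0.9583)(5.75) = 2.7552, PS_0 = (1/2)(0.9583)(5.75) = 2.7552.
New equilibrium: 34 - 6Q = 18.5 + 6Q gives Q_1 = 1.2917, P_1 = 26.25; CS_1 = 5.0052, PS_1 = 5.0052.
Change in total surplus = (5.0052 + 5.0052) - (2.7552 + 2.7552) = 4.5.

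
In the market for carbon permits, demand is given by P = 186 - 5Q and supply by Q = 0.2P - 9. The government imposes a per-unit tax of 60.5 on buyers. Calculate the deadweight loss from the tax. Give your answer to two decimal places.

183.01

Rewriting supply in inverse form: P = 45 + 5Q.
Without the tax, 186 - 5Q = 45 + 5Q so Q* = 14.1 and P* = 115.5.
With the tax, buyers' net willingness to pay falls by 60.5: (186 - 60.5) - 5Q = 45 + 5Q, so Q_t = 8.05. Buyers pay P_b = 145.75; sellers receive P_s = P_b - 60.5 = 85.25.
Deadweight loss is the triangle between the curves from Q_t to Q*: (1/2)(14.1 - 8.05)(60.5) = 183.0125.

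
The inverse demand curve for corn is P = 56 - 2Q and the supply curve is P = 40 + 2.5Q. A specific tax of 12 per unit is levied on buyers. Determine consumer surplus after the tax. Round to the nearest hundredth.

0.79

Pre-tax equilibrium: 56 - 2Q = 40 + 2.5Q gives Q* = 3.5556, P* = 48.8889.
With the tax, buyers' net willingness to pay falls by 12: (56 - 12) - 2Q = 40 + 2.5Q, so Q_t = 0.8889. Buyers pay P_b = 54.2222; sellers receive P_s = P_b - 12 = 42.2222.
CS = (1/2)(Q_t)(56 - P_b) = (1/2)(0.8889)(1.7778) = 0.7901.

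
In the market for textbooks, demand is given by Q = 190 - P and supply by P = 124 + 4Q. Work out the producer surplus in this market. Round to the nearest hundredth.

Rewriting demand in inverse form: P = 190 - Q.
Equilibrium: 190 - Q = 124 + 4Q, so Q* = 13.2 and P* = 176.8.
Producer surplus is the triangle above supply below P*: (1/2)(13.2)(176.8 - 124) = (1/2)(13.2)(52.8) = 348.48.

348.48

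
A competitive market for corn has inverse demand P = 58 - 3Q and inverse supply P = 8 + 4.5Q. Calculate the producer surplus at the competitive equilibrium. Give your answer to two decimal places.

Equilibrium: 58 - 3Q = 8 + 4.5Q, so Q* = 6.6667 and P* = 38.
PS is the area between P* and the supply curve from 0 to Q*: (1/2)(6.6667)(30) = 100.

100.00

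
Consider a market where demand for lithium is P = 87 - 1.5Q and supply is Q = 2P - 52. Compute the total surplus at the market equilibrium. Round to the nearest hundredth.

Rewriting supply in inverse form: P = 26 + 0.5Q.
Set 87 - 1.5Q = 26 + 0.5Q, which gives 61 = 2Q, so Q* = 30.5 and P* = 87 - 1.5(30.5) = 41.25.
Total surplus is the full triangle between the curves from 0 to Q*: (1/2)(30.5)(87 - 26) = 930.25.

930.25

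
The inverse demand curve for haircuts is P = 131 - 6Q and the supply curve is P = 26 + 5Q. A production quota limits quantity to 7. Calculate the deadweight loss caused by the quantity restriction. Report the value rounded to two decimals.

Unrestricted equilibrium: Q* = (131 - 26)/(6 + 5) = 9.5455.
At Q = 7 the demand price is 131 - 6(7) = 89 and the supply price is 26 + 5(7) = 61.
Deadweight loss is the triangle between the curves from 7 to 9.5455: (1/2)(89 - 61)(9.5455 - 7) = 35.6364.

35.64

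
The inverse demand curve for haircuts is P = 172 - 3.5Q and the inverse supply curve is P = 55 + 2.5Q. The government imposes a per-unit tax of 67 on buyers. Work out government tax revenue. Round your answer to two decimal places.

Without the tax, 172 - 3.5Q = 55 + 2.5Q so Q* = 19.5 and P* = 103.75.
A tax on buyers shifts demand down by 67: (172 - 67) - 3.5Q = 55 + 2.5Q, so Q_t = 8.3333. Buyers pay P_b = 142.8333; sellers receive P_s = P_b - 67 = 75.8333.
Tax revenue = t x Q_t = 67 x 8.3333 = 558.3333.

558.33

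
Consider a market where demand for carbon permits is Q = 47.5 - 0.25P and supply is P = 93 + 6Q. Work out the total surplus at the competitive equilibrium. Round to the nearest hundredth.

470.45

Rewriting demand in inverse form: P = 190 - 4Q.
Setting demand equal to supply, 97 = 10Q, so Q* = 9.7 and P* = 151.2.
Total surplus is the full triangle between the curves from 0 to Q*: (1/2)(9.7)(190 - 93) = 470.45.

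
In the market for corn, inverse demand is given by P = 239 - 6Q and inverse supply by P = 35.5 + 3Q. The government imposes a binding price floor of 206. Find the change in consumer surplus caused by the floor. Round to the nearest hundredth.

-1443.04

Free-market equilibrium: 239 - 6Q = 35.5 + 3Q gives Q* = 22.6111, P* = 103.3333.
At the floor price 206, quantity demanded is (239 - 206)/6 = 5.5; demand is the short side, so Q = 5.5 trades at P = 206.
CS goes from (1/2)(22.6111)(135.6667) = 1533.787 to 90.75 (computed as (239 - 206)(5.5) - (1/2)(6)(5.5)^2), a change of -1443.037.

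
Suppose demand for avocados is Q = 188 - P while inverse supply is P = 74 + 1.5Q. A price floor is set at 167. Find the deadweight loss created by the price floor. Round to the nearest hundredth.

Rewriting demand in inverse form: P = 188 - Q.
Without the control, 188 - Q = 74 + 1.5Q so Q* = 45.6 and P* = 142.4.
At P = 167, buyers demand (188 - 167)/1 = 21 while sellers would supply more, so the quantity traded is 21 at price 167.
The lost-trades triangle has base Q* - 21 = 24.6 and height equal to the gap between the curves at Q = 21, which is 167 - 105.5 = 61.5. DWL = (1/2)(24.6)(61.5) = 756.45.

756.45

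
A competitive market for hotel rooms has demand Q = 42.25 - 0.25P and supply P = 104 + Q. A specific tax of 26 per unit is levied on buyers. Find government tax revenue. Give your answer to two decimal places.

Rewriting demand in inverse form: P = 169 - 4Q.
Without the tax, 169 - 4Q = 104 + Q so Q* = 13 and P* = 117.
With the tax, buyers' net willingness to pay falls by 26: (169 - 26) - 4Q = 104 + Q, so Q_t = 7.8. Buyers pay P_b = 137.8; sellers receive P_s = P_b - 26 = 111.8.
Tax revenue = t x Q_t = 26 x 7.8 = 202.8.

202.80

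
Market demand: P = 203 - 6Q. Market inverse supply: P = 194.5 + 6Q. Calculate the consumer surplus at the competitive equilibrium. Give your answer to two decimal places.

1.51

Equilibrium: 203 - 6Q = 194.5 + 6Q, so Q* = 0.7083 and P* = 198.75.
Consumer surplus is the triangle under demand above P*: (1/2)(0.7083)(203 - 198.75) = (1/2)(0.7083)(4.25) = 1.5052.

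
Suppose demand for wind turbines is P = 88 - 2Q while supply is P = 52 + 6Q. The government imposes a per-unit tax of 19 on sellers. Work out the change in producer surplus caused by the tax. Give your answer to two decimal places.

-47.20

Without the tax, 88 - 2Q = 52 + 6Q so Q* = 4.5 and P* = 79.
With the tax, sellers need 19 more per unit: 88 - 2Q = 52 + 6Q + 19, so Q_t = 2.125. Buyers pay P_b = 83.75; sellers receive P_s = P_b - 19 = 64.75.
PS falls from (1/2)(4.5)(27) = 60.75 to (1/2)(2.125)(12.75) = 13.5469, a change of -47.2031.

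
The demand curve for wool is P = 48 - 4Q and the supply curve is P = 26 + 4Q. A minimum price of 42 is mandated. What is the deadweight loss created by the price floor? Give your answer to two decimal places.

Free-market equilibrium: 48 - 4Q = 26 + 4Q gives Q* = 2.75, P* = 37.
At P = 42, buyers demand (48 - 42)/4 = 1.5 while sellers would supply more, so the quantity traded is 1.5 at price 42.
The lost-trades triangle has base Q* - 1.5 = 1.25 and height equal to the gap between the curves at Q = 1.5, which is 42 - 32 = 10. DWL = (1/2)(1.25)(10) = 6.25.

6.25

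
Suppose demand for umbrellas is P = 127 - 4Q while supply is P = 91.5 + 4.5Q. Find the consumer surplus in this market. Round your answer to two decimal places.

Equilibrium: 127 - 4Q = 91.5 + 4.5Q, so Q* = 4.1765 and P* = 110.2941.
CS is the area between the demand curve and P* from 0 to Q*: (1/2)(4.1765)(16.7059) = 34.8858.

34.89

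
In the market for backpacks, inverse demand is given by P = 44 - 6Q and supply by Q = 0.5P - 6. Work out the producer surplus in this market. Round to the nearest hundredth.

Rewriting supply in inverse form: P = 12 + 2Q.
Equilibrium: 44 - 6Q = 12 + 2Q, so Q* = 4 and P* = 20.
The supply curve's price intercept is 12, so PS = (1/2)(Q*)(P* - 12) = (1/2)(4)(8) = 16.

16.00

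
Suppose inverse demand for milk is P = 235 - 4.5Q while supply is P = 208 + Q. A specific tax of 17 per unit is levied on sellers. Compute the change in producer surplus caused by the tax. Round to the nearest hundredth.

-10.40

Without the tax, 235 - 4.5Q = 208 + Q so Q* = 4.9091 and P* = 212.9091.
With the tax, sellers need 17 more per unit: 235 - 4.5Q = 208 + Q + 17, so Q_t = 1.8182. Buyers pay P_b = 226.8182; sellers receive P_s = P_b - 17 = 209.8182.
PS falls from (1/2)(4.9091)(4.9091) = 12.0496 to (1/2)(1.8182)(1.8182) = 1.6529, a change of -10.3967.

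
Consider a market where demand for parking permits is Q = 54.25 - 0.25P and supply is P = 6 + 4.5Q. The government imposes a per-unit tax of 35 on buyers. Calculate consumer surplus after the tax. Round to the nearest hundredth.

Rewriting demand in inverse form: P = 217 - 4Q.
Without the tax, 217 - 4Q = 6 + 4.5Q so Q* = 24.8235 and P* = 117.7059.
With the tax, buyers' net willingness to pay falls by 35: (217 - 35) - 4Q = 6 + 4.5Q, so Q_t = 20.7059. Buyers pay P_b = 134.1765; sellers receive P_s = P_b - 35 = 99.1765.
CS = (1/2)(Q_t)(217 - P_b) = (1/2)(20.7059)(82.8235) = 857.4671.

857.47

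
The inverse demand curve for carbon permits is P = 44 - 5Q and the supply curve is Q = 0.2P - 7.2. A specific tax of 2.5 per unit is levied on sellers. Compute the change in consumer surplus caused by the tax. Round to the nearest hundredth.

-0.84

Rewriting supply in inverse form: P = 36 + 5Q.
Pre-tax equilibrium: 44 - 5Q = 36 + 5Q gives Q* = 0.8, P* = 40.
A tax on sellers shifts supply up by 2.5: 44 - 5Q = 36 + 5Q + 2.5, so Q_t = 0.55. Buyers pay P_b = 41.25; sellers receive P_s = P_b - 2.5 = 38.75.
CS falls from (1/2)(0.8)(4) = 1.6 to (1/2)(0.55)(2.75) = 0.7562, a change of -0.8438.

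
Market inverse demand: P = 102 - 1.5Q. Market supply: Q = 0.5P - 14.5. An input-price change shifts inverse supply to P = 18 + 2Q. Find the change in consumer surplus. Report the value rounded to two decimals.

105.73

Rewriting supply in inverse form: P = 29 + 2Q.
Initial equilibrium: Q_0 = 20.8571, P_0 = 70.7143; CS_0 = (1/2)(20.8571)(31.2857) = 326.2653, PS_0 = (1/2)(20.8571)(41.7143) = 435.0204.
New equilibrium: 102 - 1.5Q = 18 + 2Q gives Q_1 = 24, P_1 = 66; CS_1 = 432, PS_1 = 576.
Change in consumer surplus = 432 - 326.2653 = 105.7347.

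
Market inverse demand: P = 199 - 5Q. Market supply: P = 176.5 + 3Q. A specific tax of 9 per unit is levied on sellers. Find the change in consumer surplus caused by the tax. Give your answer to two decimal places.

-12.66

Without the tax, 199 - 5Q = 176.5 + 3Q so Q* = 2.8125 and P* = 184.9375.
With the tax, sellers need 9 more per unit: 199 - 5Q = 176.5 + 3Q + 9, so Q_t = 1.6875. Buyers pay P_b = 190.5625; sellers receive P_s = P_b - 9 = 181.5625.
CS falls from (1/2)(2.8125)(14.0625) = 19.7754 to (1/2)(1.6875)(8.4375) = 7.1191, a change of -12.6562.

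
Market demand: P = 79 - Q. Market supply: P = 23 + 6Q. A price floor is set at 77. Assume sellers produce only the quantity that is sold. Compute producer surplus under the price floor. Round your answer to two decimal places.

Without the control, 79 - Q = 23 + 6Q so Q* = 8 and P* = 71.
At P = 77, buyers demand (79 - 77)/1 = 2 while sellers would supply more, so the quantity traded is 2 at price 77.
The supply price at Q = 2 is 35. PS is the trapezoid between 77 and supply over [0, 2]: (1/2)[(77 - 23) + (77 - 35)](2) = 96.

96.00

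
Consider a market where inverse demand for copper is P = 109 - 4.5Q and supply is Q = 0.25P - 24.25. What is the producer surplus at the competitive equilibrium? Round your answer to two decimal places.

Rewriting supply in inverse form: P = 97 + 4Q.
Equilibrium: 109 - 4.5Q = 97 + 4Q, so Q* = 1.4118 and P* = 102.6471.
Producer surplus is the triangle above supply below P*: (1/2)(1.4118)(102.6471 - 97) = (1/2)(1.4118)(5.6471) = 3.9862.

3.99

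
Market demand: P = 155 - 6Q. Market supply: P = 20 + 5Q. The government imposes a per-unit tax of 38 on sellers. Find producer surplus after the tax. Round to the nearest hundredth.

Pre-tax equilibrium: 155 - 6Q = 20 + 5Q gives Q* = 12.2727, P* = 81.3636.
A tax on sellers shifts supply up by 38: 155 - 6Q = 20 + 5Q + 38, so Q_t = 8.8182. Buyers pay P_b = 102.0909; sellers receive P_s = P_b - 38 = 64.0909.
PS = (1/2)(Q_t)(P_s - 20) = (1/2)(8.8182)(44.0909) = 194.4008.

194.40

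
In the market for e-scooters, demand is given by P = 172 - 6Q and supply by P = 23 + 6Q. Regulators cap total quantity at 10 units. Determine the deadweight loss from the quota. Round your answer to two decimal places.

35.04

Without the quota, 172 - 6Q = 23 + 6Q gives Q* = 12.4167.
At Q = 10 the demand price is 172 - 6(10) = 112 and the supply price is 23 + 6(10) = 83.
Deadweight loss is the triangle between the curves from 10 to 12.4167: (1/2)(112 - 83)(12.4167 - 10) = 35.0417.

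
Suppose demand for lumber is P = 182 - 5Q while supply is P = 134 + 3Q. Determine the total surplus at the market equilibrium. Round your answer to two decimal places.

144.00

Set 182 - 5Q = 134 + 3Q, which gives 48 = 8Q, so Q* = 6 and P* = 182 - 5(6) = 152.
Total surplus is the full triangle between the curves from 0 to Q*: (1/2)(6)(182 - 134) = 144.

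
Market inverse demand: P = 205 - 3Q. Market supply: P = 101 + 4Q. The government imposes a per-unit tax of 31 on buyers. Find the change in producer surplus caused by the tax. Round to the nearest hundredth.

-223.96

Pre-tax equilibrium: 205 - 3Q = 101 + 4Q gives Q* = 14.8571, P* = 160.4286.
With the tax, buyers' net willingness to pay falls by 31: (205 - 31) - 3Q = 101 + 4Q, so Q_t = 10.4286. Buyers pay P_b = 173.7143; sellers receive P_s = P_b - 31 = 142.7143.
Producers lose the trapezoid between P_s and P* out to Q_t plus the triangle from Q_t to Q*: change in PS = 217.5102 - 441.4694 = -223.9592.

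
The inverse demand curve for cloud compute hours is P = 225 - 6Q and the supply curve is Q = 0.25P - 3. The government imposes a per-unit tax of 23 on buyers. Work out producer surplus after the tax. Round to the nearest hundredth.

722.00

Rewriting supply in inverse form: P = 12 + 4Q.
Without the tax, 225 - 6Q = 12 + 4Q so Q* = 21.3 and P* = 97.2.
With the tax, buyers' net willingness to pay falls by 23: (225 - 23) - 6Q = 12 + 4Q, so Q_t = 19. Buyers pay P_b = 111; sellers receive P_s = P_b - 23 = 88.
Producer surplus is the triangle above supply below P_s: (1/2)(19)(88 - 12) = 722.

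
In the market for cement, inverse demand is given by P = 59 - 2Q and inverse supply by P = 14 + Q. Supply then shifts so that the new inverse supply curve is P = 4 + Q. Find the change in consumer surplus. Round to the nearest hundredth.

Initial equilibrium: Q_0 = 15, P_0 = 29; CS_0 = (1/2)(15)(30) = 225, PS_0 = (1/2)(15)(15) = 112.5.
New equilibrium: 59 - 2Q = 4 + Q gives Q_1 = 18.3333, P_1 = 22.3333; CS_1 = 336.1111, PS_1 = 168.0556.
Change in consumer surplus = 336.1111 - 225 = 111.1111.

111.11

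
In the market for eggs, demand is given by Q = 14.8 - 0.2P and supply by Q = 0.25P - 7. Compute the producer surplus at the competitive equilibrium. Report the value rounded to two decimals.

Rewriting demand in inverse form: P = 74 - 5Q.
Rewriting supply in inverse form: P = 28 + 4Q.
Setting demand equal to supply, 46 = 9Q, so Q* = 5.1111 and P* = 48.4444.
Producer surplus is the triangle above supply below P*: (1/2)(5.1111)(48.4444 - 28) = (1/2)(5.1111)(20.4444) = 52.2469.

52.25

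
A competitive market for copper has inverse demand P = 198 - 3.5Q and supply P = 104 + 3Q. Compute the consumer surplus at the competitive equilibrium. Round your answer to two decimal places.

365.99

Equilibrium: 198 - 3.5Q = 104 + 3Q, so Q* = 14.4615 and P* = 147.3846.
Consumer surplus is the triangle under demand above P*: (1/2)(14.4615)(198 - 147.3846) = (1/2)(14.4615)(50.6154) = 365.9882.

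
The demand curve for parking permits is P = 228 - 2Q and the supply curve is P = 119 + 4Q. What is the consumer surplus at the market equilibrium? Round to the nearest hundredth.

330.03

Equilibrium: 228 - 2Q = 119 + 4Q, so Q* = 18.1667 and P* = 191.6667.
The demand choke price is 228, so CS = (1/2)(Q*)(228 - P*) = (1/2)(18.1667)(36.3333) = 330.0278.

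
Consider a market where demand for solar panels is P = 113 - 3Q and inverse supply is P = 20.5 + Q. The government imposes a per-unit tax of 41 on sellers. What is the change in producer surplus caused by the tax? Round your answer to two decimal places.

Without the tax, 113 - 3Q = 20.5 + Q so Q* = 23.125 and P* = 43.625.
With the tax, sellers need 41 more per unit: 113 - 3Q = 20.5 + Q + 41, so Q_t = 12.875. Buyers pay P_b = 74.375; sellers receive P_s = P_b - 41 = 33.375.
Producers lose the trapezoid between P_s and P* out to Q_t plus the triangle from Q_t to Q*: change in PS = 82.8828 - 267.3828 = -184.5.

-184.50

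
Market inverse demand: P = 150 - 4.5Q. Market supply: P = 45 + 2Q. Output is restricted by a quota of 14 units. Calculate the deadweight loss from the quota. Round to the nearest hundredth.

15.08

Unrestricted equilibrium: Q* = (150 - 45)/(4.5 + 2) = 16.1538.
At Q = 14 the demand price is 150 - 4.5(14) = 87 and the supply price is 45 + 2(14) = 73.
DWL = (1/2)(gap between curves at 14) x (Q* - 14) = (1/2)(14)(2.1538) = 15.0769.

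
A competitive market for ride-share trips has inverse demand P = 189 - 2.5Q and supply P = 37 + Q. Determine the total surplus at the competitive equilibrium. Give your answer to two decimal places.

3300.57

Setting demand equal to supply, 152 = 3.5Q, so Q* = 43.4286 and P* = 80.4286.
CS = (1/2)(43.4286)(108.5714) = 2357.551 and PS = (1/2)(43.4286)(43.4286) = 943.0204, so total surplus = 3300.5714.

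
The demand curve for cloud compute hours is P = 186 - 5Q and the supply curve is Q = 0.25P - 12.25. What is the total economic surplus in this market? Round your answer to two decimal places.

1042.72

Rewriting supply in inverse form: P = 49 + 4Q.
Set 186 - 5Q = 49 + 4Q, which gives 137 = 9Q, so Q* = 15.2222 and P* = 186 - 5(15.2222) = 109.8889.
Total surplus is the full triangle between the curves from 0 to Q*: (1/2)(15.2222)(186 - 49) = 1042.7222.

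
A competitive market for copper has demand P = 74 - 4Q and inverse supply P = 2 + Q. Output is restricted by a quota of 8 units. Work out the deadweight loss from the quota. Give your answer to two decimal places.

Unrestricted equilibrium: Q* = (74 - 2)/(4 + 1) = 14.4.
At Q = 8 the demand price is 74 - 4(8) = 42 and the supply price is 2 + (8) = 10.
Deadweight loss is the triangle between the curves from 8 to 14.4: (1/2)(42 - 10)(14.4 - 8) = 102.4.

102.40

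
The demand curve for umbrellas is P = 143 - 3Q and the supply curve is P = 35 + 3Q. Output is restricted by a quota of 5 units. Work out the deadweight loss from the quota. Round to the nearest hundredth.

Without the quota, 143 - 3Q = 35 + 3Q gives Q* = 18.
At Q = 5 the demand price is 143 - 3(5) = 128 and the supply price is 35 + 3(5) = 50.
Deadweight loss is the triangle between the curves from 5 to 18: (1/2)(128 - 50)(18 - 5) = 507.

507.00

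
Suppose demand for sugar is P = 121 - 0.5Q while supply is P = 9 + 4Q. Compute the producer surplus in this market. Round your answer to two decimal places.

1238.91

Set 121 - 0.5Q = 9 + 4Q, which gives 112 = 4.5Q, so Q* = 24.8889 and P* = 121 - 0.5(24.8889) = 108.5556.
Producer surplus is the triangle above supply below P*: (1/2)(24.8889)(108.5556 - 9) = (1/2)(24.8889)(99.5556) = 1238.9136.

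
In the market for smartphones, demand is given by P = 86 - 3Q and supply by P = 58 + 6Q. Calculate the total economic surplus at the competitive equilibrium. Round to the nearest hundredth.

Equilibrium: 86 - 3Q = 58 + 6Q, so Q* = 3.1111 and P* = 76.6667.
CS = (1/2)(3.1111)(9.3333) = 14.5185 and PS = (1/2)(3.1111)(18.6667) = 29.037, so total surplus = 43.5556.

43.56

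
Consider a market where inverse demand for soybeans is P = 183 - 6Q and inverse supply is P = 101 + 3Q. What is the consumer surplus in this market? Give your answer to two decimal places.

Setting demand equal to supply, 82 = 9Q, so Q* = 9.1111 and P* = 128.3333.
CS is the area between the demand curve and P* from 0 to Q*: (1/2)(9.1111)(54.6667) = 249.037.

249.04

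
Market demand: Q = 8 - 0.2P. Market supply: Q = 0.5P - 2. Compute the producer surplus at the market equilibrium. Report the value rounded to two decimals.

26.45

Rewriting demand in inverse form: P = 40 - 5Q.
Rewriting supply in inverse form: P = 4 + 2Q.
Equilibrium: 40 - 5Q = 4 + 2Q, so Q* = 5.1429 and P* = 14.2857.
PS is the area between P* and the supply curve from 0 to Q*: (1/2)(5.1429)(10.2857) = 26.449.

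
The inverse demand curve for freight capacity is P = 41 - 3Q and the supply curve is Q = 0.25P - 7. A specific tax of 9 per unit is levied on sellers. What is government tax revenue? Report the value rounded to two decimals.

5.14

Rewriting supply in inverse form: P = 28 + 4Q.
Without the tax, 41 - 3Q = 28 + 4Q so Q* = 1.8571 and P* = 35.4286.
A tax on sellers shifts supply up by 9: 41 - 3Q = 28 + 4Q + 9, so Q_t = 0.5714. Buyers pay P_b = 39.2857; sellers receive P_s = P_b - 9 = 30.2857.
Tax revenue = t x Q_t = 9 x 0.5714 = 5.1429.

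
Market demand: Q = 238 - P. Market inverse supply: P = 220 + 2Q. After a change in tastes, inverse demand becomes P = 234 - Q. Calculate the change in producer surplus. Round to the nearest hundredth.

Rewriting demand in inverse form: P = 238 - Q.
Initial equilibrium: Q_0 = 6, P_0 = 232; CS_0 = (1/2)(6)(6) = 18, PS_0 = (1/2)(6)(12) = 36.
New equilibrium: 234 - Q = 220 + 2Q gives Q_1 = 4.6667, P_1 = 229.3333; CS_1 = 10.8889, PS_1 = 21.7778.
Change in producer surplus = 21.7778 - 36 = -14.2222.

-14.22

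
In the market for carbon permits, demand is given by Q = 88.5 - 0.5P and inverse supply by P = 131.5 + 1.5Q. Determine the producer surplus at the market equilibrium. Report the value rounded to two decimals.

126.75

Rewriting demand in inverse form: P = 177 - 2Q.
Setting demand equal to supply, 45.5 = 3.5Q, so Q* = 13 and P* = 151.
PS is the area between P* and the supply curve from 0 to Q*: (1/2)(13)(19.5) = 126.75.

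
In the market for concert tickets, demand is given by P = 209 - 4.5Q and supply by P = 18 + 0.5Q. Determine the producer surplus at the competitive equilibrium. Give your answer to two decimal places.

364.81

Setting demand equal to supply, 191 = 5Q, so Q* = 38.2 and P* = 37.1.
Producer surplus is the triangle above supply below P*: (1/2)(38.2)(37.1 - 18) = (1/2)(38.2)(19.1) = 364.81.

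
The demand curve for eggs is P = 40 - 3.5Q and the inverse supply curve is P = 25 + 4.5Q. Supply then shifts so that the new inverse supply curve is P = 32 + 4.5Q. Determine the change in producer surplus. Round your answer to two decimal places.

Initial equilibrium: Q_0 = 1.875, P_0 = 33.4375; CS_0 = (1/2)(1.875)(6.5625) = 6.1523, PS_0 = (1/2)(1.875)(8.4375) = 7.9102.
New equilibrium: 40 - 3.5Q = 32 + 4.5Q gives Q_1 = 1, P_1 = 36.5; CS_1 = 1.75, PS_1 = 2.25.
Change in producer surplus = 2.25 - 7.9102 = -5.6602.

-5.66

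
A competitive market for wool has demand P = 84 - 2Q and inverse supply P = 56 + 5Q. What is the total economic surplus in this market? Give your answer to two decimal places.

56.00

Set 84 - 2Q = 56 + 5Q, which gives 28 = 7Q, so Q* = 4 and P* = 84 - 2(4) = 76.
Total surplus is the full triangle between the curves from 0 to Q*: (1/2)(4)(84 - 56) = 56.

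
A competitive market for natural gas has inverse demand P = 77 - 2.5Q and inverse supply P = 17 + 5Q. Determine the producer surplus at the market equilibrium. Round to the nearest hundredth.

Set 77 - 2.5Q = 17 + 5Q, which gives 60 = 7.5Q, so Q* = 8 and P* = 77 - 2.5(8) = 57.
Producer surplus is the triangle above supply below P*: (1/2)(8)(57 - 17) = (1/2)(8)(40) = 160.

160.00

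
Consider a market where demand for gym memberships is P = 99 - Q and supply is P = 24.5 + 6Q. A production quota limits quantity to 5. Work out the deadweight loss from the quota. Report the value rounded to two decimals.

111.45

Unrestricted equilibrium: Q* = (99 - 24.5)/(1 + 6) = 10.6429.
At Q = 5 the demand price is 99 - (5) = 94 and the supply price is 24.5 + 6(5) = 54.5.
Deadweight loss is the triangle between the curves from 5 to 10.6429: (1/2)(94 - 54.5)(10.6429 - 5) = 111.4464.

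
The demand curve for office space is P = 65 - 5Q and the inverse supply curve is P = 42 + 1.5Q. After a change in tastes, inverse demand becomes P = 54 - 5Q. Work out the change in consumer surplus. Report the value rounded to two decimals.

-22.78

Initial equilibrium: Q_0 = 3.5385, P_0 = 47.3077; CS_0 = (1/2)(3.5385)(17.6923) = 31.3018, PS_0 = (1/2)(3.5385)(5.3077) = 9.3905.
New equilibrium: 54 - 5Q = 42 + 1.5Q gives Q_1 = 1.8462, P_1 = 44.7692; CS_1 = 8.5207, PS_1 = 2.5562.
Change in consumer surplus = 8.5207 - 31.3018 = -22.7811.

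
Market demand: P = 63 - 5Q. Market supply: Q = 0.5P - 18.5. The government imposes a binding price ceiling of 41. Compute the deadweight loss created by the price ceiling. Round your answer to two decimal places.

Rewriting supply in inverse form: P = 37 + 2Q.
Free-market equilibrium: 63 - 5Q = 37 + 2Q gives Q* = 3.7143, P* = 44.4286.
At P = 41, sellers supply (41 - 37)/2 = 2 while buyers want more, so the quantity traded is 2 at price 41.
At Q = 2 the demand price is 53 and the supply price is 41. Deadweight loss is the triangle between the curves from 2 to 3.7143: (1/2)(53 - 41)(3.7143 - 2) = 10.2857.

10.29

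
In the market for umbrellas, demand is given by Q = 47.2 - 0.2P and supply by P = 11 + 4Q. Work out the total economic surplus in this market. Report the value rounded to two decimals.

2812.50

Rewriting demand in inverse form: P = 236 - 5Q.
Setting demand equal to supply, 225 = 9Q, so Q* = 25 and P* = 111.
Total surplus is the full triangle between the curves from 0 to Q*: (1/2)(25)(236 - 11) = 2812.5.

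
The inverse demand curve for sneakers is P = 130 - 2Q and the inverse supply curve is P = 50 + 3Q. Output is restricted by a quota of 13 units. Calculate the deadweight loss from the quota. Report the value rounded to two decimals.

22.50

Unrestricted equilibrium: Q* = (130 - 50)/(2 + 3) = 16.
At Q = 13 the demand price is 130 - 2(13) = 104 and the supply price is 50 + 3(13) = 89.
DWL = (1/2)(gap between curves at 13) x (Q* - 13) = (1/2)(15)(3) = 22.5.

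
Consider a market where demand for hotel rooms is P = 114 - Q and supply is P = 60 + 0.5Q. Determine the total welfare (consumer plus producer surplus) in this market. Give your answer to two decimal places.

Setting demand equal to supply, 54 = 1.5Q, so Q* = 36 and P* = 78.
Total surplus is the full triangle between the curves from 0 to Q*: (1/2)(36)(114 - 60) = 972.

972.00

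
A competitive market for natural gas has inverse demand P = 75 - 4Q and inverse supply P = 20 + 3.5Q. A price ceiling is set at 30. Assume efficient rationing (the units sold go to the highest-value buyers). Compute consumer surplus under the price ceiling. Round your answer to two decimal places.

112.24

Without the control, 75 - 4Q = 20 + 3.5Q so Q* = 7.3333 and P* = 45.6667.
At the ceiling price 30, quantity supplied is (30 - 20)/3.5 = 2.8571; supply is the short side, so Q = 2.8571 trades at P = 30.
The demand price at Q = 2.8571 is 63.5714. CS is the trapezoid between demand and 30 over [0, 2.8571]: (1/2)[(75 - 30) + (63.5714 - 30)](2.8571) = 112.2449.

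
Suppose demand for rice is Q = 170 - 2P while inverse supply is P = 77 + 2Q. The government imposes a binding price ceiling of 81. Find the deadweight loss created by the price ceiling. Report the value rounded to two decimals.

1.80

Rewriting demand in inverse form: P = 85 - 0.5Q.
Free-market equilibrium: 85 - 0.5Q = 77 + 2Q gives Q* = 3.2, P* = 83.4.
At P = 81, sellers supply (81 - 77)/2 = 2 while buyers want more, so the quantity traded is 2 at price 81.
The lost-trades triangle has base Q* - 2 = 1.2 and height equal to the gap between the curves at Q = 2, which is 84 - 81 = 3. DWL = (1/2)(1.2)(3) = 1.8.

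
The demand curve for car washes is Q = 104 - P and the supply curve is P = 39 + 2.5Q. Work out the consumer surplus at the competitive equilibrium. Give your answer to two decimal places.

172.45

Rewriting demand in inverse form: P = 104 - Q.
Setting demand equal to supply, 65 = 3.5Q, so Q* = 18.5714 and P* = 85.4286.
The demand choke price is 104, so CS = (1/2)(Q*)(104 - P*) = (1/2)(18.5714)(18.5714) = 172.449.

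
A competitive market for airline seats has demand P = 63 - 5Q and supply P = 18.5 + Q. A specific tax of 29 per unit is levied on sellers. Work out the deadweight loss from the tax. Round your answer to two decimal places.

70.08

Pre-tax equilibrium: 63 - 5Q = 18.5 + Q gives Q* = 7.4167, P* = 25.9167.
A tax on sellers shifts supply up by 29: 63 - 5Q = 18.5 + Q + 29, so Q_t = 2.5833. Buyers pay P_b = 50.0833; sellers receive P_s = P_b - 29 = 21.0833.
The welfare triangle lost has base Q* - Q_t = 4.8333 and height t = 29, so DWL = (1/2)(4.8333)(29) = 70.0833.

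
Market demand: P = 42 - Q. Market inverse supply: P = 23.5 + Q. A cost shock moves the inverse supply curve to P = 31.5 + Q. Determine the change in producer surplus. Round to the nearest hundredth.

-29.00

Initial equilibrium: Q_0 = 9.25, P_0 = 32.75; CS_0 = (1/2)(9.25)(9.25) = 42.7812, PS_0 = (1/2)(9.25)(9.25) = 42.7812.
New equilibrium: 42 - Q = 31.5 + Q gives Q_1 = 5.25, P_1 = 36.75; CS_1 = 13.7812, PS_1 = 13.7812.
Change in producer surplus = 13.7812 - 42.7812 = -29.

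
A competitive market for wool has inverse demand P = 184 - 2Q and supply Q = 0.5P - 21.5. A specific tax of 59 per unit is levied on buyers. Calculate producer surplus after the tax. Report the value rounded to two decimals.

420.25

Rewriting supply in inverse form: P = 43 + 2Q.
Without the tax, 184 - 2Q = 43 + 2Q so Q* = 35.25 and P* = 113.5.
A tax on buyers shifts demand down by 59: (184 - 59) - 2Q = 43 + 2Q, so Q_t = 20.5. Buyers pay P_b = 143; sellers receive P_s = P_b - 59 = 84.
Producer surplus is the triangle above supply below P_s: (1/2)(20.5)(84 - 43) = 420.25.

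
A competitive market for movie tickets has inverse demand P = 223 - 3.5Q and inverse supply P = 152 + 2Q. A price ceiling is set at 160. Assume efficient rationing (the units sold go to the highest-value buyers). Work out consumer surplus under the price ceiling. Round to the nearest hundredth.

224.00

Without the control, 223 - 3.5Q = 152 + 2Q so Q* = 12.9091 and P* = 177.8182.
At P = 160, sellers supply (160 - 152)/2 = 4 while buyers want more, so the quantity traded is 4 at price 160.
The demand price at Q = 4 is 209. CS is the trapezoid between demand and 160 over [0, 4]: (1/2)[(223 - 160) + (209 - 160)](4) = 224.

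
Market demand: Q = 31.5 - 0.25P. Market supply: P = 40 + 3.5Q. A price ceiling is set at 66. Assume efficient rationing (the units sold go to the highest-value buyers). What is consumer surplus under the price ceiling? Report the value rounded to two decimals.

335.35

Rewriting demand in inverse form: P = 126 - 4Q.
Free-market equilibrium: 126 - 4Q = 40 + 3.5Q gives Q* = 11.4667, P* = 80.1333.
At the ceiling price 66, quantity supplied is (66 - 40)/3.5 = 7.4286; supply is the short side, so Q = 7.4286 trades at P = 66.
The demand price at Q = 7.4286 is 96.2857. CS is the trapezoid between demand and 66 over [0, 7.4286]: (1/2)[(126 - 66) + (96.2857 - 66)](7.4286) = 335.3469.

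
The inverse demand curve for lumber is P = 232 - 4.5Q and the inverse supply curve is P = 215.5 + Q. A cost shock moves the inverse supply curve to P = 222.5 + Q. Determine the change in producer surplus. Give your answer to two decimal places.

Initial equilibrium: Q_0 = 3, P_0 = 218.5; CS_0 = (1/2)(3)(13.5) = 20.25, PS_0 = (1/2)(3)(3) = 4.5.
New equilibrium: 232 - 4.5Q = 222.5 + Q gives Q_1 = 1.7273, P_1 = 224.2273; CS_1 = 6.7128, PS_1 = 1.4917.
Change in producer surplus = 1.4917 - 4.5 = -3.0083.

-3.01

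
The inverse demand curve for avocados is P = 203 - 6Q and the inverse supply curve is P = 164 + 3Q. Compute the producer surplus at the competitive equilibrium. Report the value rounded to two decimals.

Set 203 - 6Q = 164 + 3Q, which gives 39 = 9Q, so Q* = 4.3333 and P* = 203 - 6(4.3333) = 177.
PS is the area between P* and the supply curve from 0 to Q*: (1/2)(4.3333)(13) = 28.1667.

28.17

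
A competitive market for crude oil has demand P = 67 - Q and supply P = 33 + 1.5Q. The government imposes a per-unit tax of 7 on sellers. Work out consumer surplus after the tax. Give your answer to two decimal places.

Without the tax, 67 - Q = 33 + 1.5Q so Q* = 13.6 and P* = 53.4.
With the tax, sellers need 7 more per unit: 67 - Q = 33 + 1.5Q + 7, so Q_t = 10.8. Buyers pay P_b = 56.2; sellers receive P_s = P_b - 7 = 49.2.
Consumer surplus is the triangle under demand above P_b: (1/2)(10.8)(67 - 56.2) = 58.32.

58.32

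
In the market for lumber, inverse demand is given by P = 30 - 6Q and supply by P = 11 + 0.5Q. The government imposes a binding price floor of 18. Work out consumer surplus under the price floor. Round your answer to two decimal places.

12.00

Without the control, 30 - 6Q = 11 + 0.5Q so Q* = 2.9231 and P* = 12.4615.
At P = 18, buyers demand (30 - 18)/6 = 2 while sellers would supply more, so the quantity traded is 2 at price 18.
CS is the triangle under demand above 18: (1/2)(2)(30 - 18) = 12.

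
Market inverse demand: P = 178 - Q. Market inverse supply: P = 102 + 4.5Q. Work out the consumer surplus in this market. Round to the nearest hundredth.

95.47

Set 178 - Q = 102 + 4.5Q, which gives 76 = 5.5Q, so Q* = 13.8182 and P* = 178 - (13.8182) = 164.1818.
CS is the area between the demand curve and P* from 0 to Q*: (1/2)(13.8182)(13.8182) = 95.4711.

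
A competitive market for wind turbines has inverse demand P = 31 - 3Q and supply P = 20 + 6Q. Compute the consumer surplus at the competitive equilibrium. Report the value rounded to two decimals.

2.24

Equilibrium: 31 - 3Q = 20 + 6Q, so Q* = 1.2222 and P* = 27.3333.
CS is the area between the demand curve and P* from 0 to Q*: (1/2)(1.2222)(3.6667) = 2.2407.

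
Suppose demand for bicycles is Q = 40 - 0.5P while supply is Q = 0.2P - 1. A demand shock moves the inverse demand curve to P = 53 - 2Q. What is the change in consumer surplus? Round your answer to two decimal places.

Rewriting demand in inverse form: P = 80 - 2Q.
Rewriting supply in inverse form: P = 5 + 5Q.
Initial equilibrium: Q_0 = 10.7143, P_0 = 58.5714; CS_0 = (1/2)(10.7143)(21.4286) = 114.7959, PS_0 = (1/2)(10.7143)(53.5714) = 286.9898.
New equilibrium: 53 - 2Q = 5 + 5Q gives Q_1 = 6.8571, P_1 = 39.2857; CS_1 = 47.0204, PS_1 = 117.551.
Change in consumer surplus = 47.0204 - 114.7959 = -67.7755.

-67.78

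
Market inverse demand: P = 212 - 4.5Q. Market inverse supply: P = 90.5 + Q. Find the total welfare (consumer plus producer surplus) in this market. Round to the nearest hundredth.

1342.02

Set 212 - 4.5Q = 90.5 + Q, which gives 121.5 = 5.5Q, so Q* = 22.0909 and P* = 212 - 4.5(22.0909) = 112.5909.
Total surplus is the full triangle between the curves from 0 to Q*: (1/2)(22.0909)(212 - 90.5) = 1342.0227.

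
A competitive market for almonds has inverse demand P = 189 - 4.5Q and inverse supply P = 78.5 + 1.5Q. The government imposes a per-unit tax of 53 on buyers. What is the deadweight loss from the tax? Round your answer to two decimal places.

Pre-tax equilibrium: 189 - 4.5Q = 78.5 + 1.5Q gives Q* = 18.4167, P* = 106.125.
With the tax, buyers' net willingness to pay falls by 53: (189 - 53) - 4.5Q = 78.5 + 1.5Q, so Q_t = 9.5833. Buyers pay P_b = 145.875; sellers receive P_s = P_b - 53 = 92.875.
The welfare triangle lost has base Q* - Q_t = 8.8333 and height t = 53, so DWL = (1/2)(8.8333)(53) = 234.0833.

234.08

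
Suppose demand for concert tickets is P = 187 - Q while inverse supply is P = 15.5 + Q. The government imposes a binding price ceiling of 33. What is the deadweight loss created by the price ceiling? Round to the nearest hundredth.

Without the control, 187 - Q = 15.5 + Q so Q* = 85.75 and P* = 101.25.
At P = 33, sellers supply (33 - 15.5)/1 = 17.5 while buyers want more, so the quantity traded is 17.5 at price 33.
The lost-trades triangle has base Q* - 17.5 = 68.25 and height equal to the gap between the curves at Q = 17.5, which is 169.5 - 33 = 136.5. DWL = (1/2)(68.25)(136.5) = 4658.0625.

4658.06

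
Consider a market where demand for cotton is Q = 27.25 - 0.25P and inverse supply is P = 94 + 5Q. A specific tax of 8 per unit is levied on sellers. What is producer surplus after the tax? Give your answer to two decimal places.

1.51

Rewriting demand in inverse form: P = 109 - 4Q.
Pre-tax equilibrium: 109 - 4Q = 94 + 5Q gives Q* = 1.6667, P* = 102.3333.
With the tax, sellers need 8 more per unit: 109 - 4Q = 94 + 5Q + 8, so Q_t = 0.7778. Buyers pay P_b = 105.8889; sellers receive P_s = P_b - 8 = 97.8889.
Producer surplus is the triangle above supply below P_s: (1/2)(0.7778)(97.8889 - 94) = 1.5123.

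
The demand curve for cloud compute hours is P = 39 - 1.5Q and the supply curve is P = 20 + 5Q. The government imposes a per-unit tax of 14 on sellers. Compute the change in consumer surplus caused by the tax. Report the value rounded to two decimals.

-5.96

Pre-tax equilibrium: 39 - 1.5Q = 20 + 5Q gives Q* = 2.9231, P* = 34.6154.
A tax on sellers shifts supply up by 14: 39 - 1.5Q = 20 + 5Q + 14, so Q_t = 0.7692. Buyers pay P_b = 37.8462; sellers receive P_s = P_b - 14 = 23.8462.
CS falls from (1/2)(2.9231)(4.3846) = 6.4083 to (1/2)(0.7692)(1.1538) = 0.4438, a change of -5.9645.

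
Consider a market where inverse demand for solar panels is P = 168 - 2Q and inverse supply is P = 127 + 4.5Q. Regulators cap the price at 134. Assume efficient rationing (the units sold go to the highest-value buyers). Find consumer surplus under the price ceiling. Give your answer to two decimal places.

50.47

Free-market equilibrium: 168 - 2Q = 127 + 4.5Q gives Q* = 6.3077, P* = 155.3846.
At P = 134, sellers supply (134 - 127)/4.5 = 1.5556 while buyers want more, so the quantity traded is 1.5556 at price 134.
The demand price at Q = 1.5556 is 164.8889. CS is the trapezoid between demand and 134 over [0, 1.5556]: (1/2)[(168 - 134) + (164.8889 - 134)](1.5556) = 50.4691.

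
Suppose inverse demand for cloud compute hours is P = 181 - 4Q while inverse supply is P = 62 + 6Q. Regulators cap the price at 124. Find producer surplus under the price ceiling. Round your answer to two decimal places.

320.33

Free-market equilibrium: 181 - 4Q = 62 + 6Q gives Q* = 11.9, P* = 133.4.
At the ceiling price 124, quantity supplied is (124 - 62)/6 = 10.3333; supply is the short side, so Q = 10.3333 trades at P = 124.
PS is the triangle above supply below 124: (1/2)(10.3333)(124 - 62) = 320.3333.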